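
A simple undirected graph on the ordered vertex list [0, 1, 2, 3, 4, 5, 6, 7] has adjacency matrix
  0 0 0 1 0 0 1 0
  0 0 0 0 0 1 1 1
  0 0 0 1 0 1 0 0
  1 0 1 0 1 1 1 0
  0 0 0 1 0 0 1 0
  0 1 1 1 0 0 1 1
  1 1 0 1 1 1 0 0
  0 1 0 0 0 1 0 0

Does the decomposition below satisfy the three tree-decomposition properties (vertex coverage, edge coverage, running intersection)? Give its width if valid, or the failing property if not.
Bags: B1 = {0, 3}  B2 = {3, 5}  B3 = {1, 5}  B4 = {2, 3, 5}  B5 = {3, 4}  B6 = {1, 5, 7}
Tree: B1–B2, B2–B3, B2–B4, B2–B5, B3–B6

No — vertex 6 appears in no bag.

A tree decomposition must satisfy three properties: every vertex lies in some bag; for every edge, both endpoints lie together in some bag; and for every vertex, the bags containing it form a connected subtree. Here vertex 6 appears in no bag, so the decomposition is invalid.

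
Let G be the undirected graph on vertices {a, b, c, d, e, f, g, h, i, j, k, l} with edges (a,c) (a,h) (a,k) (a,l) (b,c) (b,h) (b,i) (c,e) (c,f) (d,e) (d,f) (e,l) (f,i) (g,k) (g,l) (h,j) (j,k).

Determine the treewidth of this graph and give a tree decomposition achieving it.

Each bag holds 4 vertices, so the decomposition has width 3, which upper-bounds the treewidth. For the lower bound: the 4 vertex sets {g,j,k}, {h}, {a}, {b,c,e,l} are disjoint, each induces a connected subgraph, and every pair is joined by at least one edge of G. Contracting each set to a single vertex therefore yields K_{4} as a minor, and since treewidth is minor-monotone, tw(G) ≥ tw(K_{4}) = 3. Therefore the treewidth is 3.

Treewidth 3.
Bags: B1 = {g, h, j, k}  B2 = {a, g, h, k}  B3 = {a, g, h, l}  B4 = {a, b, h, l}  B5 = {a, b, c, l}  B6 = {b, c, e, l}  B7 = {b, c, e, i}  B8 = {c, e, f, i}  B9 = {d, e, f, i}
Tree: B1–B2, B2–B3, B3–B4, B4–B5, B5–B6, B6–B7, B7–B8, B8–B9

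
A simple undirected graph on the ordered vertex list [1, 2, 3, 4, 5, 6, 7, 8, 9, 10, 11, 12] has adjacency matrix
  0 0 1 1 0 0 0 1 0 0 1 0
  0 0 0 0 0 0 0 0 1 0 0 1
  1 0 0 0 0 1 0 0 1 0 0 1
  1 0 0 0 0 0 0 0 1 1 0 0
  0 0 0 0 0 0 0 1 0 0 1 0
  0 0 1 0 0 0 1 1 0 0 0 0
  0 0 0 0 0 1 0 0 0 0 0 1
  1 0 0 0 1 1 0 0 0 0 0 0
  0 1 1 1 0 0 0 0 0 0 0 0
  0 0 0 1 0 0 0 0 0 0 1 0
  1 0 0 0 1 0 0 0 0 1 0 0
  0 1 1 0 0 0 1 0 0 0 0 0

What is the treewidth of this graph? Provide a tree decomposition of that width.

Each bag holds 4 vertices, so the decomposition has width 3, which upper-bounds the treewidth. For the lower bound: the 4 vertex sets {2,7,12}, {6}, {3}, {1,4,8,9} are disjoint, each induces a connected subgraph, and every pair is joined by at least one edge of G. Contracting each set to a single vertex therefore yields K_{4} as a minor, and since treewidth is minor-monotone, tw(G) ≥ tw(K_{4}) = 3. Combining the bounds, tw(G) = 3.

Treewidth 3.
One optimal decomposition is:
Bags: B1 = {2, 6, 7, 12}  B2 = {2, 3, 6, 12}  B3 = {2, 3, 6, 9}  B4 = {3, 6, 8, 9}  B5 = {1, 3, 8, 9}  B6 = {1, 4, 8, 9}  B7 = {1, 4, 5, 8}  B8 = {1, 4, 5, 11}  B9 = {4, 5, 10, 11}
Tree: B1–B2, B2–B3, B3–B4, B4–B5, B5–B6, B6–B7, B7–B8, B8–B9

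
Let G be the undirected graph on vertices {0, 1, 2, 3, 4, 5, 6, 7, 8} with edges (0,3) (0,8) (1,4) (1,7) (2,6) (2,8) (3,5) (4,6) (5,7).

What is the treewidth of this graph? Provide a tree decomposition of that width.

Treewidth 2.
One such decomposition:
Bags: B1 = {0, 2, 8}  B2 = {0, 2, 6}  B3 = {0, 4, 6}  B4 = {0, 1, 4}  B5 = {0, 1, 7}  B6 = {0, 5, 7}  B7 = {0, 3, 5}
Tree: B1–B2, B2–B3, B3–B4, B4–B5, B5–B6, B6–B7

Each bag holds 3 vertices, so the decomposition has width 2, which upper-bounds the treewidth. Since 0–8–2–6–4–1–7–5–3–0 is a cycle in G, G is not acyclic. Forests are exactly the graphs of treewidth ≤ 1, so tw(G) ≥ 2. Combining the bounds, tw(G) = 2.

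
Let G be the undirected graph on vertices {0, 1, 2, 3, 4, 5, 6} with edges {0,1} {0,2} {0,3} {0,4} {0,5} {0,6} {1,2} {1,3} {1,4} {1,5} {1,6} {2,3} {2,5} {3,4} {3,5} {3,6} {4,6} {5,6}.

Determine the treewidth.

A width-4 tree decomposition is:
Bags: B1 = {0, 1, 3, 5, 6}  B2 = {0, 1, 3, 4, 6}  B3 = {0, 1, 2, 3, 5}
Tree: B1–B2, B1–B3
Each bag holds 5 vertices, so the decomposition has width 4, which upper-bounds the treewidth. For the lower bound, the 5 vertices {0, 1, 3, 4, 6} are pairwise adjacent, and any tree decomposition puts a clique entirely inside one bag — forcing width ≥ 4. Hence tw(G) = 4 exactly.

4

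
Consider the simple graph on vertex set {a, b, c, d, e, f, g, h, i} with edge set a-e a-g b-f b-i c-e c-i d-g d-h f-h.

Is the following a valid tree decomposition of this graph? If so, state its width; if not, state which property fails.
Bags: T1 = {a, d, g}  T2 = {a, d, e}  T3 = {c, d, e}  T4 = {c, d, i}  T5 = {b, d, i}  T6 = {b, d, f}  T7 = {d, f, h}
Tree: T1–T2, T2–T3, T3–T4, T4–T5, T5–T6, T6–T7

Vertex coverage: the bags together contain {a, b, c, d, e, f, g, h, i}, the full vertex set. Edge coverage: each edge of G has both endpoints in at least one bag. Running intersection: for every vertex, the bags containing it form a connected subtree. All three properties hold, so this is a valid tree decomposition of width max|bag| − 1 = 2, and hence tw(G) ≤ 2.

Yes; width 2.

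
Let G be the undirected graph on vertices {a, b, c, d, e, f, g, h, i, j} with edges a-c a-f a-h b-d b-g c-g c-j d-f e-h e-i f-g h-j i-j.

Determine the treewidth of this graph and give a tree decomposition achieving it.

Treewidth 2.
One optimal decomposition is:
Bags: B1 = {e, h, i}  B2 = {h, i, j}  B3 = {a, h, j}  B4 = {a, c, j}  B5 = {a, c, f}  B6 = {c, f, g}  B7 = {d, f, g}  B8 = {b, d, g}
Tree: B1–B2, B2–B3, B3–B4, B4–B5, B5–B6, B6–B7, B7–B8

Each bag holds 3 vertices, so the decomposition has width 2, which upper-bounds the treewidth. For the lower bound, G contains the cycle e–i–j–h–e, so G is not a forest; only forests have treewidth ≤ 1, hence tw(G) ≥ 2. Therefore the treewidth is 2.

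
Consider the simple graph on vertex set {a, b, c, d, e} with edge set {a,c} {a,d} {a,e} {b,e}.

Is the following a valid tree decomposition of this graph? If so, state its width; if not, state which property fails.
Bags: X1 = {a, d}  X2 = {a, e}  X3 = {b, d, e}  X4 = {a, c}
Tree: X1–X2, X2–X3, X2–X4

No — bags containing vertex d are not connected in the tree.

A tree decomposition must satisfy three properties: every vertex lies in some bag; for every edge, both endpoints lie together in some bag; and for every vertex, the bags containing it form a connected subtree. Here bags containing vertex d are not connected in the tree, so the decomposition is invalid.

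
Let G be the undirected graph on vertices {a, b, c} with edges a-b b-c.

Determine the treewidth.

1

A width-1 tree decomposition is:
Bags: B1 = {a, b}  B2 = {b, c}
Tree: B1–B2
Every bag has size at most 2, so the width is 2 − 1 = 1 and tw(G) ≤ 1. Since G has at least one edge (e.g. b–a), it is not an edgeless graph, so tw(G) ≥ 1. Therefore the treewidth is 1.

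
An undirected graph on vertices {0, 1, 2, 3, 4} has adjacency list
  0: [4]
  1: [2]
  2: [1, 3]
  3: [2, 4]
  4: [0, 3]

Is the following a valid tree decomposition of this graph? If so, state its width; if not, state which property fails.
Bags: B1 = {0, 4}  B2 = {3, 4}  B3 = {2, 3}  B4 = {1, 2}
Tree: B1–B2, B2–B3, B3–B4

Yes; width 1.

Every vertex of G appears in some bag (union = {0, 1, 2, 3, 4}); every edge is covered by a bag; and for each vertex v the set of bags containing v is connected in the bag tree. The decomposition is therefore valid. The largest bag has 2 vertices, so the width is 1.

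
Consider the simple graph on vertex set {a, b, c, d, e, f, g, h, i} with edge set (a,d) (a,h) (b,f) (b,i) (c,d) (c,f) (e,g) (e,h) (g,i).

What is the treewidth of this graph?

A width-2 tree decomposition is:
Bags: B1 = {c, d, f}  B2 = {b, d, f}  B3 = {b, d, i}  B4 = {d, g, i}  B5 = {d, e, g}  B6 = {d, e, h}  B7 = {a, d, h}
Tree: B1–B2, B2–B3, B3–B4, B4–B5, B5–B6, B6–B7
Each bag holds 3 vertices, so the decomposition has width 2, which upper-bounds the treewidth. For the lower bound, G contains the cycle d–c–f–b–i–g–e–h–a–d, so G is not a forest; only forests have treewidth ≤ 1, hence tw(G) ≥ 2. Hence tw(G) = 2 exactly.

2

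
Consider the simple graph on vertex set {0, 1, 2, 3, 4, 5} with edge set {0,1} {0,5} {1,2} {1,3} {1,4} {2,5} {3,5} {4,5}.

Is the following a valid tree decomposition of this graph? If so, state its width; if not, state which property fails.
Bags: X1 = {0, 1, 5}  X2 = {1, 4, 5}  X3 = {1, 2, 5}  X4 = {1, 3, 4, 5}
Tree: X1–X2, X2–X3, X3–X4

No — bags containing vertex 4 are not connected in the tree.

A tree decomposition must satisfy three properties: every vertex lies in some bag; for every edge, both endpoints lie together in some bag; and for every vertex, the bags containing it form a connected subtree. Here bags containing vertex 4 are not connected in the tree, so the decomposition is invalid.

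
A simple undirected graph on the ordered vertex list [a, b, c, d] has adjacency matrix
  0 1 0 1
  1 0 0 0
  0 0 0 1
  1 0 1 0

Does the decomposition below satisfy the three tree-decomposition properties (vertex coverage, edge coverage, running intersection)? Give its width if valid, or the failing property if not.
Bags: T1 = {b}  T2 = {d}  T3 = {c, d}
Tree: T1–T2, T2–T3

No — vertex a appears in no bag.

A tree decomposition must satisfy three properties: every vertex lies in some bag; for every edge, both endpoints lie together in some bag; and for every vertex, the bags containing it form a connected subtree. Here vertex a appears in no bag, so the decomposition is invalid.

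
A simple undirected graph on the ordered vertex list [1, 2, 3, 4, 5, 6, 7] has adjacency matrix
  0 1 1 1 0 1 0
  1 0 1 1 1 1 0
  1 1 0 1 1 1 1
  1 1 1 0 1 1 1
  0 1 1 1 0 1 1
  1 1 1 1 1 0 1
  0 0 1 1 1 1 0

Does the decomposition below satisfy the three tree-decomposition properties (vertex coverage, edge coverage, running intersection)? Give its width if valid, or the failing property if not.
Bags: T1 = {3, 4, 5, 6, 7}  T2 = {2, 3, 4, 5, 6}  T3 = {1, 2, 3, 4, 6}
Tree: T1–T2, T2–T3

Yes; width 4.

Vertex coverage: the bags together contain {1, 2, 3, 4, 5, 6, 7}, the full vertex set. Edge coverage: each edge of G has both endpoints in at least one bag. Running intersection: for every vertex, the bags containing it form a connected subtree. All three properties hold, so this is a valid tree decomposition of width max|bag| − 1 = 4, and hence tw(G) ≤ 4.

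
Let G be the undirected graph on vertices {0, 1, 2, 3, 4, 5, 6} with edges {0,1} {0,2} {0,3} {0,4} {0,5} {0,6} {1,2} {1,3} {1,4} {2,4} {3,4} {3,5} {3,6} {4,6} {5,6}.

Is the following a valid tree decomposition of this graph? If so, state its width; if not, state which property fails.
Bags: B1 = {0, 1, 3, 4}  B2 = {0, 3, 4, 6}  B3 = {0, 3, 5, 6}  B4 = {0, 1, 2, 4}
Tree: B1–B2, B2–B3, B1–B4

Yes; width 3.

Vertex coverage: the bags together contain {0, 1, 2, 3, 4, 5, 6}, the full vertex set. Edge coverage: each edge of G has both endpoints in at least one bag. Running intersection: for every vertex, the bags containing it form a connected subtree. All three properties hold, so this is a valid tree decomposition of width max|bag| − 1 = 3, and hence tw(G) ≤ 3.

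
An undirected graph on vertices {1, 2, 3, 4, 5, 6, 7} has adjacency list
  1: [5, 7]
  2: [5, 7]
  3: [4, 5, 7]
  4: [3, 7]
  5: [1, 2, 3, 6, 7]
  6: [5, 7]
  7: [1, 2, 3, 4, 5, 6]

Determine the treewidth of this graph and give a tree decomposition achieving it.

Treewidth 2.
Bags: B1 = {2, 5, 7}  B2 = {3, 5, 7}  B3 = {3, 4, 7}  B4 = {1, 5, 7}  B5 = {5, 6, 7}
Tree: B1–B2, B2–B3, B2–B4, B1–B5

The largest bag has 3 vertices, giving width 2; this decomposition certifies tw(G) ≤ 2. Conversely, {3, 4, 7} is a clique of size 3, and the vertices of any clique must share a bag in every tree decomposition; so some bag has ≥ 3 vertices and tw(G) ≥ 2. Combining the bounds, tw(G) = 2.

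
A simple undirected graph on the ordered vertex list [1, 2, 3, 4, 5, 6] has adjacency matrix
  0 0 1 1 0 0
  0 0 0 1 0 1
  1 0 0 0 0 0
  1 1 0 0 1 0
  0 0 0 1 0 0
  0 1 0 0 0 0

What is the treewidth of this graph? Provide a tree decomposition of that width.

Treewidth 1.
Bags: B1 = {1, 4}  B2 = {2, 4}  B3 = {4, 5}  B4 = {2, 6}  B5 = {1, 3}
Tree: B1–B2, B2–B3, B2–B4, B1–B5

Every bag has size at most 2, so the width is 2 − 1 = 1 and tw(G) ≤ 1. Since G has at least one edge (e.g. 1–4), it is not an edgeless graph, so tw(G) ≥ 1. Therefore the treewidth is 1.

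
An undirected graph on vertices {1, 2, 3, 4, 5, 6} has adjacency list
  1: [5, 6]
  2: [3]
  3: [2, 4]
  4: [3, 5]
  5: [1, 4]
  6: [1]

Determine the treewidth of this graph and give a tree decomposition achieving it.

The largest bag has 2 vertices, giving width 1; this decomposition certifies tw(G) ≤ 1. G has an edge, so its treewidth is at least 1. The upper and lower bounds meet at 1, so that is the treewidth.

Treewidth 1.
One optimal decomposition is:
Bags: B1 = {1, 6}  B2 = {1, 5}  B3 = {4, 5}  B4 = {3, 4}  B5 = {2, 3}
Tree: B1–B2, B2–B3, B3–B4, B4–B5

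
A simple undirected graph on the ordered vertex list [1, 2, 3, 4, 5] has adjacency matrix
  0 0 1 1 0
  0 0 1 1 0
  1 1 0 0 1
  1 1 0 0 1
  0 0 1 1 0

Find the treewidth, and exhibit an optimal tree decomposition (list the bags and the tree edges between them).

Every bag has size at most 3, so the width is 3 − 1 = 2 and tw(G) ≤ 2. For the lower bound, G contains the cycle 4–2–3–1–4, so G is not a forest; only forests have treewidth ≤ 1, hence tw(G) ≥ 2. Therefore the treewidth is 2.

Treewidth 2.
Bags: B1 = {2, 3, 4}  B2 = {1, 3, 4}  B3 = {3, 4, 5}
Tree: B1–B2, B2–B3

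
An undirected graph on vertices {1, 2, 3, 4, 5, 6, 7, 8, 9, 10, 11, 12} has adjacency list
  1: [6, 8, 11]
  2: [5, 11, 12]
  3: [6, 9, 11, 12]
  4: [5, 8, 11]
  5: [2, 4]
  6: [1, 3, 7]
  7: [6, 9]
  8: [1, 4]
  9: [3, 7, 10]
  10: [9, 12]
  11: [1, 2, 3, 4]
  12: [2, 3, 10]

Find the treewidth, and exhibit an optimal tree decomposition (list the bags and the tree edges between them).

The largest bag has 4 vertices, giving width 3; this decomposition certifies tw(G) ≤ 3. For the lower bound: the 4 vertex sets {4,5,8}, {2}, {11}, {1,3,6,12} are disjoint, each induces a connected subgraph, and every pair is joined by at least one edge of G. Contracting each set to a single vertex therefore yields K_{4} as a minor, and since treewidth is minor-monotone, tw(G) ≥ tw(K_{4}) = 3. Hence tw(G) = 3 exactly.

Treewidth 3.
One such decomposition:
Bags: B1 = {2, 4, 5, 8}  B2 = {2, 4, 8, 11}  B3 = {1, 2, 8, 11}  B4 = {1, 2, 11, 12}  B5 = {1, 3, 11, 12}  B6 = {1, 3, 6, 12}  B7 = {3, 6, 10, 12}  B8 = {3, 6, 9, 10}  B9 = {6, 7, 9, 10}
Tree: B1–B2, B2–B3, B3–B4, B4–B5, B5–B6, B6–B7, B7–B8, B8–B9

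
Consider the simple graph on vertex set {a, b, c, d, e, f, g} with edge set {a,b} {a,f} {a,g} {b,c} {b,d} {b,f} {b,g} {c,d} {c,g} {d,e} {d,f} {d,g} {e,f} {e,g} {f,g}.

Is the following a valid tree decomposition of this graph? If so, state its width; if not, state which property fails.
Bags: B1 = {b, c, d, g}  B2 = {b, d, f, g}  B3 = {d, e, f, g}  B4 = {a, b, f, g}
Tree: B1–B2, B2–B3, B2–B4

Every vertex of G appears in some bag (union = {a, b, c, d, e, f, g}); every edge is covered by a bag; and for each vertex v the set of bags containing v is connected in the bag tree. The decomposition is therefore valid. The largest bag has 4 vertices, so the width is 3.

Yes; width 3.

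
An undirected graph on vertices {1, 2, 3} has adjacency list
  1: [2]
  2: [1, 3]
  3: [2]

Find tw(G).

A width-1 tree decomposition is:
Bags: B1 = {2, 3}  B2 = {1, 2}
Tree: B1–B2
The largest bag has 2 vertices, giving width 1; this decomposition certifies tw(G) ≤ 1. Any graph with an edge has treewidth ≥ 1, and G has the edge 2–3. Therefore the treewidth is 1.

1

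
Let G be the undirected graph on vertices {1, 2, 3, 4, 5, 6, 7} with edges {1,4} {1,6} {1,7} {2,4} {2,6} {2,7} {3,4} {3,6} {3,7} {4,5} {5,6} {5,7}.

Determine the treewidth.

A width-3 tree decomposition is:
Bags: B1 = {4, 5, 6, 7}  B2 = {2, 4, 6, 7}  B3 = {3, 4, 6, 7}  B4 = {1, 4, 6, 7}
Tree: B1–B2, B2–B3, B3–B4
Each bag holds 4 vertices, so the decomposition has width 3, which upper-bounds the treewidth. For the lower bound: the 4 vertex sets {4,5}, {2,7}, {6}, {3} are disjoint, each induces a connected subgraph, and every pair is joined by at least one edge of G. Contracting each set to a single vertex therefore yields K_{4} as a minor, and since treewidth is minor-monotone, tw(G) ≥ tw(K_{4}) = 3. Combining the bounds, tw(G) = 3.

3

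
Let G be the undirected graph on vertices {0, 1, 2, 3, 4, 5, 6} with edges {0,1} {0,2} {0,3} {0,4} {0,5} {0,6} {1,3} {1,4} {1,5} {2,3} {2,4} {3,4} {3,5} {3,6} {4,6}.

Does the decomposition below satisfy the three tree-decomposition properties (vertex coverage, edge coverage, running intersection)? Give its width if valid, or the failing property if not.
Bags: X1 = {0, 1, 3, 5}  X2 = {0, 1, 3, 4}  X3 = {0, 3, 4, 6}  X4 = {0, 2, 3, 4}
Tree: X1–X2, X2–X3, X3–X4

Yes; width 3.

Checking the three conditions: (i) the bags cover all of {0, 1, 2, 3, 4, 5, 6}; (ii) for each edge, some bag contains both endpoints; (iii) the bags containing any fixed vertex form a subtree. All hold, so the decomposition is valid with width 4 − 1 = 3.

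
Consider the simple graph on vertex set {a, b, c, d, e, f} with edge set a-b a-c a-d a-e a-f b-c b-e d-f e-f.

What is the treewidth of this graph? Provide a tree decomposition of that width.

Treewidth 2.
Bags: B1 = {a, e, f}  B2 = {a, b, e}  B3 = {a, b, c}  B4 = {a, d, f}
Tree: B1–B2, B2–B3, B1–B4

Each bag holds 3 vertices, so the decomposition has width 2, which upper-bounds the treewidth. For the lower bound, the 3 vertices {a, b, c} are pairwise adjacent, and any tree decomposition puts a clique entirely inside one bag — forcing width ≥ 2. The upper and lower bounds meet at 2, so that is the treewidth.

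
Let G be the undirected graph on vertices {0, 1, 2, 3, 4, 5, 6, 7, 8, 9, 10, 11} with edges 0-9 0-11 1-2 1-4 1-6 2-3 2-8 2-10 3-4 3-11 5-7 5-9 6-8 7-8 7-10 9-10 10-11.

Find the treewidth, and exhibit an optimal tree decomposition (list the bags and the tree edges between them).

Treewidth 3.
One optimal decomposition is:
Bags: B1 = {1, 4, 6, 8}  B2 = {1, 2, 4, 8}  B3 = {2, 3, 4, 8}  B4 = {2, 3, 7, 8}  B5 = {2, 3, 7, 10}  B6 = {3, 7, 10, 11}  B7 = {5, 7, 10, 11}  B8 = {5, 9, 10, 11}  B9 = {0, 5, 9, 11}
Tree: B1–B2, B2–B3, B3–B4, B4–B5, B5–B6, B6–B7, B7–B8, B8–B9

Every bag has size at most 4, so the width is 4 − 1 = 3 and tw(G) ≤ 3. For the lower bound: the 4 vertex sets {1,4,6}, {8}, {2}, {3,7,10,11} are disjoint, each induces a connected subgraph, and every pair is joined by at least one edge of G. Contracting each set to a single vertex therefore yields K_{4} as a minor, and since treewidth is minor-monotone, tw(G) ≥ tw(K_{4}) = 3. Therefore the treewidth is 3.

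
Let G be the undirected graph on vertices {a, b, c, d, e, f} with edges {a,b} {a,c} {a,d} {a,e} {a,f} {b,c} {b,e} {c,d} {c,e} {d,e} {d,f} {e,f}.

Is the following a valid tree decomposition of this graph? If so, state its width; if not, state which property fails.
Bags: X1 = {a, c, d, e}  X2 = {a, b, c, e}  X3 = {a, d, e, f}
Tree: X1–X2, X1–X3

Yes; width 3.

Vertex coverage: the bags together contain {a, b, c, d, e, f}, the full vertex set. Edge coverage: each edge of G has both endpoints in at least one bag. Running intersection: for every vertex, the bags containing it form a connected subtree. All three properties hold, so this is a valid tree decomposition of width max|bag| − 1 = 3, and hence tw(G) ≤ 3.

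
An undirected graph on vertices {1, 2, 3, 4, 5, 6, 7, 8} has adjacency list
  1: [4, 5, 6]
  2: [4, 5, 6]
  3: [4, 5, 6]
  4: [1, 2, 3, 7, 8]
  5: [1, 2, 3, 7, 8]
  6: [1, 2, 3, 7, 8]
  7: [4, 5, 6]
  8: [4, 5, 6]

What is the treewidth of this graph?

3

A width-3 tree decomposition is:
Bags: B1 = {3, 4, 5, 6}  B2 = {4, 5, 6, 7}  B3 = {4, 5, 6, 8}  B4 = {2, 4, 5, 6}  B5 = {1, 4, 5, 6}
Tree: B1–B2, B2–B3, B3–B4, B4–B5
Every bag has size at most 4, so the width is 4 − 1 = 3 and tw(G) ≤ 3. For the lower bound: the 4 vertex sets {3,6}, {4,7}, {5}, {8} are disjoint, each induces a connected subgraph, and every pair is joined by at least one edge of G. Contracting each set to a single vertex therefore yields K_{4} as a minor, and since treewidth is minor-monotone, tw(G) ≥ tw(K_{4}) = 3. Combining the bounds, tw(G) = 3.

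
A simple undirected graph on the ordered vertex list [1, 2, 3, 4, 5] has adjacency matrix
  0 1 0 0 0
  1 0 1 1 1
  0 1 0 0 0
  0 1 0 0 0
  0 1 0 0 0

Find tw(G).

A width-1 tree decomposition is:
Bags: B1 = {2, 4}  B2 = {1, 2}  B3 = {2, 5}  B4 = {2, 3}
Tree: B1–B2, B2–B3, B2–B4
Each bag holds 2 vertices, so the decomposition has width 1, which upper-bounds the treewidth. Any graph with an edge has treewidth ≥ 1, and G has the edge 2–4. The upper and lower bounds meet at 1, so that is the treewidth.

1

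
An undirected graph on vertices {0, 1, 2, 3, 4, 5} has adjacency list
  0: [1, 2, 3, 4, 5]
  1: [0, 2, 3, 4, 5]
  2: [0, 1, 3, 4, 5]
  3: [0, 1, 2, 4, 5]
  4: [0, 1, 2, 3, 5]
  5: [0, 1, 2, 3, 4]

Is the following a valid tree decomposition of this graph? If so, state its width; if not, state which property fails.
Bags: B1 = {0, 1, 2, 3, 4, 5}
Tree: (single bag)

Vertex coverage: the bags together contain {0, 1, 2, 3, 4, 5}, the full vertex set. Edge coverage: each edge of G has both endpoints in at least one bag. Running intersection: for every vertex, the bags containing it form a connected subtree. All three properties hold, so this is a valid tree decomposition of width max|bag| − 1 = 5, and hence tw(G) ≤ 5.

Yes; width 5.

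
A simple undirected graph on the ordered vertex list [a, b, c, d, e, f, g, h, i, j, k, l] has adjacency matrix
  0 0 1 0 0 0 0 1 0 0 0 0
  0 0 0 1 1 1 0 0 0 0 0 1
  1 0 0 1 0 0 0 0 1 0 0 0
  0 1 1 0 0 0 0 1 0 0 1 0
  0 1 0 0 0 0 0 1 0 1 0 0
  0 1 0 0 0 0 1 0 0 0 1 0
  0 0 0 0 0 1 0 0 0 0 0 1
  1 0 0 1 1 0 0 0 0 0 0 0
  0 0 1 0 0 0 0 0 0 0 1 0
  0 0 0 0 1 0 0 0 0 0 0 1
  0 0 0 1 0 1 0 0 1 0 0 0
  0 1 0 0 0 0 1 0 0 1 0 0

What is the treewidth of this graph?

A width-3 tree decomposition is:
Bags: B1 = {e, g, j, l}  B2 = {b, e, g, l}  B3 = {b, e, f, g}  B4 = {b, e, f, h}  B5 = {b, d, f, h}  B6 = {d, f, h, k}  B7 = {a, d, h, k}  B8 = {a, c, d, k}  B9 = {a, c, i, k}
Tree: B1–B2, B2–B3, B3–B4, B4–B5, B5–B6, B6–B7, B7–B8, B8–B9
The largest bag has 4 vertices, giving width 3; this decomposition certifies tw(G) ≤ 3. For the lower bound: the 4 vertex sets {g,j,l}, {e}, {b}, {d,f,h,k} are disjoint, each induces a connected subgraph, and every pair is joined by at least one edge of G. Contracting each set to a single vertex therefore yields K_{4} as a minor, and since treewidth is minor-monotone, tw(G) ≥ tw(K_{4}) = 3. Hence tw(G) = 3 exactly.

3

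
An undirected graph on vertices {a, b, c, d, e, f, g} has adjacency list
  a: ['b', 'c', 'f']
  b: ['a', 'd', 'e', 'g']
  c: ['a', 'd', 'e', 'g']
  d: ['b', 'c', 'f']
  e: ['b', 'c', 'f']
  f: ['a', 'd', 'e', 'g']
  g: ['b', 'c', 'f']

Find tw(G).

A width-3 tree decomposition is:
Bags: B1 = {b, c, e, f}  B2 = {b, c, d, f}  B3 = {a, b, c, f}  B4 = {b, c, f, g}
Tree: B1–B2, B2–B3, B3–B4
The largest bag has 4 vertices, giving width 3; this decomposition certifies tw(G) ≤ 3. For the lower bound: the 4 vertex sets {b,e}, {c,d}, {f}, {a} are disjoint, each induces a connected subgraph, and every pair is joined by at least one edge of G. Contracting each set to a single vertex therefore yields K_{4} as a minor, and since treewidth is minor-monotone, tw(G) ≥ tw(K_{4}) = 3. The upper and lower bounds meet at 3, so that is the treewidth.

3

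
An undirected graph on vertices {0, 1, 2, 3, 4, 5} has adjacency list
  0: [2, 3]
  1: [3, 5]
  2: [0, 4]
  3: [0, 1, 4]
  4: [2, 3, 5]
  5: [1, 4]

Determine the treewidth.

A width-2 tree decomposition is:
Bags: B1 = {0, 2, 4}  B2 = {0, 3, 4}  B3 = {3, 4, 5}  B4 = {1, 3, 5}
Tree: B1–B2, B2–B3, B3–B4
Each bag holds 3 vertices, so the decomposition has width 2, which upper-bounds the treewidth. For the lower bound, G contains the cycle 2–0–3–4–2, so G is not a forest; only forests have treewidth ≤ 1, hence tw(G) ≥ 2. Therefore the treewidth is 2.

2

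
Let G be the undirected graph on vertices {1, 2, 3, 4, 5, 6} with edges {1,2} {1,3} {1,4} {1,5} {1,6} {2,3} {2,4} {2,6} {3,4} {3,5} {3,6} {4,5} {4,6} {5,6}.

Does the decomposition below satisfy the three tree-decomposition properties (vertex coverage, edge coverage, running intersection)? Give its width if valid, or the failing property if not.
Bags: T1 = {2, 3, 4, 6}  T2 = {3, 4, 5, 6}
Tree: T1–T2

A tree decomposition must satisfy three properties: every vertex lies in some bag; for every edge, both endpoints lie together in some bag; and for every vertex, the bags containing it form a connected subtree. Here vertex 1 appears in no bag, so the decomposition is invalid.

No — vertex 1 appears in no bag.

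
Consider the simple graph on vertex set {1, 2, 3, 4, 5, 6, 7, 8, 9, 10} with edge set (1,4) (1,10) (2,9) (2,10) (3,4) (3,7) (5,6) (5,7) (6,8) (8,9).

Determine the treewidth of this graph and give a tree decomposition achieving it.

The largest bag has 3 vertices, giving width 2; this decomposition certifies tw(G) ≤ 2. For the lower bound, G contains the cycle 1–4–3–7–5–6–8–9–2–10–1, so G is not a forest; only forests have treewidth ≤ 1, hence tw(G) ≥ 2. Therefore the treewidth is 2.

Treewidth 2.
One such decomposition:
Bags: B1 = {1, 3, 4}  B2 = {1, 3, 7}  B3 = {1, 5, 7}  B4 = {1, 5, 6}  B5 = {1, 6, 8}  B6 = {1, 8, 9}  B7 = {1, 2, 9}  B8 = {1, 2, 10}
Tree: B1–B2, B2–B3, B3–B4, B4–B5, B5–B6, B6–B7, B7–B8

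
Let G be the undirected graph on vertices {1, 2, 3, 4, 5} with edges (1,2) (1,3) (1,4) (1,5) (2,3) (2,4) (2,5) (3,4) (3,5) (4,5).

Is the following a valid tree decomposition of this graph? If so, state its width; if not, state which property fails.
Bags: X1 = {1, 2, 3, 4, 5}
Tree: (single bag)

Vertex coverage: the bags together contain {1, 2, 3, 4, 5}, the full vertex set. Edge coverage: each edge of G has both endpoints in at least one bag. Running intersection: for every vertex, the bags containing it form a connected subtree. All three properties hold, so this is a valid tree decomposition of width max|bag| − 1 = 4, and hence tw(G) ≤ 4.

Yes; width 4.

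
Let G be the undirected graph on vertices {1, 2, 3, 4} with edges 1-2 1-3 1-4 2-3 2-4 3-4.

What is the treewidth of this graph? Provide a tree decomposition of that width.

A single bag containing all 4 vertices is trivially a valid decomposition of width 3. On the other hand G contains the 4-clique {1, 2, 3, 4}. A clique must lie in a single bag of any decomposition, so no decomposition can have width below 3. Combining the bounds, tw(G) = 3.

Treewidth 3.
Bags: B1 = {1, 2, 3, 4}
Tree: (single bag)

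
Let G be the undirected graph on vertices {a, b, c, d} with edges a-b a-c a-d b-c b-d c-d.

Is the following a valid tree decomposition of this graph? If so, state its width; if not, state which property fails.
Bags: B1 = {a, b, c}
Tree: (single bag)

No — vertex d appears in no bag.

A tree decomposition must satisfy three properties: every vertex lies in some bag; for every edge, both endpoints lie together in some bag; and for every vertex, the bags containing it form a connected subtree. Here vertex d appears in no bag, so the decomposition is invalid.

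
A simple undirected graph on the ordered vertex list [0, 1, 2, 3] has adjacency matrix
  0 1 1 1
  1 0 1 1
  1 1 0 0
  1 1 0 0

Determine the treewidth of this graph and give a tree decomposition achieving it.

The largest bag has 3 vertices, giving width 2; this decomposition certifies tw(G) ≤ 2. On the other hand G contains the 3-clique {0, 1, 2}. A clique must lie in a single bag of any decomposition, so no decomposition can have width below 2. Therefore the treewidth is 2.

Treewidth 2.
One such decomposition:
Bags: B1 = {0, 1, 3}  B2 = {0, 1, 2}
Tree: B1–B2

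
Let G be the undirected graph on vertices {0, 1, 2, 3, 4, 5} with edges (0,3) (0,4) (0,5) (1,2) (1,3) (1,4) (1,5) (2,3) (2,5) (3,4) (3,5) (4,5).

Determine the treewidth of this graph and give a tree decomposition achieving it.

Every bag has size at most 4, so the width is 4 − 1 = 3 and tw(G) ≤ 3. For the lower bound, the 4 vertices {0, 3, 4, 5} are pairwise adjacent, and any tree decomposition puts a clique entirely inside one bag — forcing width ≥ 3. Hence tw(G) = 3 exactly.

Treewidth 3.
One optimal decomposition is:
Bags: B1 = {1, 3, 4, 5}  B2 = {1, 2, 3, 5}  B3 = {0, 3, 4, 5}
Tree: B1–B2, B1–B3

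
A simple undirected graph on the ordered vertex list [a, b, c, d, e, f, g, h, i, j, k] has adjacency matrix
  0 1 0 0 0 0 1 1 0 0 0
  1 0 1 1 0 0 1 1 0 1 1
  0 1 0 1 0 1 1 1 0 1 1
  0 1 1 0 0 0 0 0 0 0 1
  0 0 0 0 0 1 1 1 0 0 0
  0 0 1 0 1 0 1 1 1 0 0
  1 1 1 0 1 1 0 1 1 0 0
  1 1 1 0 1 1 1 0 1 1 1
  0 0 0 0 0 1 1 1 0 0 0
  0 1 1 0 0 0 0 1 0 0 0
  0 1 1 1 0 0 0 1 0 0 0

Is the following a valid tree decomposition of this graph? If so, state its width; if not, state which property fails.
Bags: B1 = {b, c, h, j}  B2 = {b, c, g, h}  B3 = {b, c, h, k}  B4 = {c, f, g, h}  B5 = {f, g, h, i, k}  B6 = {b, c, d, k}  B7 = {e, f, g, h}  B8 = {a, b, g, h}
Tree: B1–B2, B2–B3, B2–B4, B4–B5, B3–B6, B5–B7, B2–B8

No — bags containing vertex k are not connected in the tree.

A tree decomposition must satisfy three properties: every vertex lies in some bag; for every edge, both endpoints lie together in some bag; and for every vertex, the bags containing it form a connected subtree. Here bags containing vertex k are not connected in the tree, so the decomposition is invalid.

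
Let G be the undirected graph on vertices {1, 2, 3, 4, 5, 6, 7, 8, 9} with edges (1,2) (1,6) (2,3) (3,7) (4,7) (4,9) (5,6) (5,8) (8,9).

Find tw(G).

A width-2 tree decomposition is:
Bags: B1 = {4, 8, 9}  B2 = {4, 5, 8}  B3 = {4, 5, 6}  B4 = {1, 4, 6}  B5 = {1, 2, 4}  B6 = {2, 3, 4}  B7 = {3, 4, 7}
Tree: B1–B2, B2–B3, B3–B4, B4–B5, B5–B6, B6–B7
The largest bag has 3 vertices, giving width 2; this decomposition certifies tw(G) ≤ 2. Since 4–9–8–5–6–1–2–3–7–4 is a cycle in G, G is not acyclic. Forests are exactly the graphs of treewidth ≤ 1, so tw(G) ≥ 2. Therefore the treewidth is 2.

2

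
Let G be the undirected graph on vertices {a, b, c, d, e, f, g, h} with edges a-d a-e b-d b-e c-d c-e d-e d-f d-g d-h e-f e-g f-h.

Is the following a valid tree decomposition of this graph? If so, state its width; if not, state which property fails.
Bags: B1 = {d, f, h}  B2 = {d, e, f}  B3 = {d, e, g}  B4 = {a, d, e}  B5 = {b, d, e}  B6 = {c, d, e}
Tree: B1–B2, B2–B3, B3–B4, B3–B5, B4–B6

Every vertex of G appears in some bag (union = {a, b, c, d, e, f, g, h}); every edge is covered by a bag; and for each vertex v the set of bags containing v is connected in the bag tree. The decomposition is therefore valid. The largest bag has 3 vertices, so the width is 2.

Yes; width 2.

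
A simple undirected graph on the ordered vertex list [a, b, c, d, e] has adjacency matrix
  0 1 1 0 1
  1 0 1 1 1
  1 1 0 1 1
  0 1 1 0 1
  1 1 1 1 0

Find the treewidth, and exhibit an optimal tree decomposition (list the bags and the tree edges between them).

The largest bag has 4 vertices, giving width 3; this decomposition certifies tw(G) ≤ 3. On the other hand G contains the 4-clique {b, c, d, e}. A clique must lie in a single bag of any decomposition, so no decomposition can have width below 3. Therefore the treewidth is 3.

Treewidth 3.
Bags: B1 = {b, c, d, e}  B2 = {a, b, c, e}
Tree: B1–B2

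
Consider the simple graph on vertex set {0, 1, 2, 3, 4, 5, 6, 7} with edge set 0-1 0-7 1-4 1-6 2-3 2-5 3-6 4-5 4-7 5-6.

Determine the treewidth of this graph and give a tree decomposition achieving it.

Each bag holds 3 vertices, so the decomposition has width 2, which upper-bounds the treewidth. The edges 0–7–4–1–0 form a cycle, so G is not a tree and its treewidth is at least 2. The upper and lower bounds meet at 2, so that is the treewidth.

Treewidth 2.
Bags: B1 = {0, 1, 7}  B2 = {1, 4, 7}  B3 = {1, 4, 6}  B4 = {4, 5, 6}  B5 = {3, 5, 6}  B6 = {2, 3, 5}
Tree: B1–B2, B2–B3, B3–B4, B4–B5, B5–B6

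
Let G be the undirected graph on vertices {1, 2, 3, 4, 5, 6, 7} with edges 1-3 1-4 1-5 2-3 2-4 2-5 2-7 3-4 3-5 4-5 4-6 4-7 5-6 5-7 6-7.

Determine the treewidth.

3

A width-3 tree decomposition is:
Bags: B1 = {4, 5, 6, 7}  B2 = {2, 4, 5, 7}  B3 = {2, 3, 4, 5}  B4 = {1, 3, 4, 5}
Tree: B1–B2, B2–B3, B3–B4
Every bag has size at most 4, so the width is 4 − 1 = 3 and tw(G) ≤ 3. Conversely, {1, 3, 4, 5} is a clique of size 4, and the vertices of any clique must share a bag in every tree decomposition; so some bag has ≥ 4 vertices and tw(G) ≥ 3. Combining the bounds, tw(G) = 3.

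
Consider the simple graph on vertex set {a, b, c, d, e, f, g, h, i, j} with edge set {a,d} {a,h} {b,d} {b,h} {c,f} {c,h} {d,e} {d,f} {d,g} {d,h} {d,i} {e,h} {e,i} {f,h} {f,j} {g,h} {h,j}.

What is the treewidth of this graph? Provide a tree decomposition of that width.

Each bag holds 3 vertices, so the decomposition has width 2, which upper-bounds the treewidth. Conversely, {d, f, h} is a clique of size 3, and the vertices of any clique must share a bag in every tree decomposition; so some bag has ≥ 3 vertices and tw(G) ≥ 2. The upper and lower bounds meet at 2, so that is the treewidth.

Treewidth 2.
One such decomposition:
Bags: B1 = {d, f, h}  B2 = {d, e, h}  B3 = {b, d, h}  B4 = {d, e, i}  B5 = {d, g, h}  B6 = {a, d, h}  B7 = {c, f, h}  B8 = {f, h, j}
Tree: B1–B2, B2–B3, B2–B4, B3–B5, B1–B6, B1–B7, B1–B8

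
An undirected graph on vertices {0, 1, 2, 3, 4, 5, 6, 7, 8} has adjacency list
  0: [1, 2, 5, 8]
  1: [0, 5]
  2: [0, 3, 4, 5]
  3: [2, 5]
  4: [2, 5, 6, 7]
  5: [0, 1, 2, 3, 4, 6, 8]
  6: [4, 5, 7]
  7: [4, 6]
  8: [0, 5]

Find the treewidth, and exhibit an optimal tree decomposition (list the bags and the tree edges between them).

The largest bag has 3 vertices, giving width 2; this decomposition certifies tw(G) ≤ 2. On the other hand G contains the 3-clique {0, 5, 8}. A clique must lie in a single bag of any decomposition, so no decomposition can have width below 2. The upper and lower bounds meet at 2, so that is the treewidth.

Treewidth 2.
One such decomposition:
Bags: B1 = {2, 3, 5}  B2 = {0, 2, 5}  B3 = {2, 4, 5}  B4 = {4, 5, 6}  B5 = {0, 1, 5}  B6 = {0, 5, 8}  B7 = {4, 6, 7}
Tree: B1–B2, B1–B3, B3–B4, B2–B5, B2–B6, B4–B7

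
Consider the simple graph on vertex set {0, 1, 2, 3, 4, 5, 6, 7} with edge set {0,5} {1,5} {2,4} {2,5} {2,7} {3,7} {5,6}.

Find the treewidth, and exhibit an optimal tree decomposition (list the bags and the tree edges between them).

Treewidth 1.
One optimal decomposition is:
Bags: B1 = {2, 5}  B2 = {2, 7}  B3 = {0, 5}  B4 = {5, 6}  B5 = {1, 5}  B6 = {3, 7}  B7 = {2, 4}
Tree: B1–B2, B1–B3, B1–B4, B1–B5, B2–B6, B1–B7

Every bag has size at most 2, so the width is 2 − 1 = 1 and tw(G) ≤ 1. G has an edge, so its treewidth is at least 1. Combining the bounds, tw(G) = 1.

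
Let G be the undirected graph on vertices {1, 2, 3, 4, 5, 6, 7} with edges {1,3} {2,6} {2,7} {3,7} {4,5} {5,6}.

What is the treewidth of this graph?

1

A width-1 tree decomposition is:
Bags: B1 = {1, 3}  B2 = {3, 7}  B3 = {2, 7}  B4 = {2, 6}  B5 = {5, 6}  B6 = {4, 5}
Tree: B1–B2, B2–B3, B3–B4, B4–B5, B5–B6
The largest bag has 2 vertices, giving width 1; this decomposition certifies tw(G) ≤ 1. Since G has at least one edge (e.g. 1–3), it is not an edgeless graph, so tw(G) ≥ 1. The upper and lower bounds meet at 1, so that is the treewidth.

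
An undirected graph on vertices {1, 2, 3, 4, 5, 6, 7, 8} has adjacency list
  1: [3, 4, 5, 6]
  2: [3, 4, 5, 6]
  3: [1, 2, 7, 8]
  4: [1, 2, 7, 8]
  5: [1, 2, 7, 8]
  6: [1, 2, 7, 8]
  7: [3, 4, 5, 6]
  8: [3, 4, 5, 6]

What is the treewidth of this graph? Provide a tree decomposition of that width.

Treewidth 4.
One such decomposition:
Bags: B1 = {1, 2, 5, 7, 8}  B2 = {1, 2, 3, 7, 8}  B3 = {1, 2, 4, 7, 8}  B4 = {1, 2, 6, 7, 8}
Tree: B1–B2, B2–B3, B3–B4

The largest bag has 5 vertices, giving width 4; this decomposition certifies tw(G) ≤ 4. For the lower bound: the 5 vertex sets {5,8}, {3,7}, {1,4}, {2}, {6} are disjoint, each induces a connected subgraph, and every pair is joined by at least one edge of G. Contracting each set to a single vertex therefore yields K_{5} as a minor, and since treewidth is minor-monotone, tw(G) ≥ tw(K_{5}) = 4. Hence tw(G) = 4 exactly.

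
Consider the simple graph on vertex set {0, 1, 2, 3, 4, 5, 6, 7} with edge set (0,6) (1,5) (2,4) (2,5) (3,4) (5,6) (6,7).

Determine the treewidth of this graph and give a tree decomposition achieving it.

Treewidth 1.
One such decomposition:
Bags: B1 = {5, 6}  B2 = {2, 5}  B3 = {6, 7}  B4 = {2, 4}  B5 = {1, 5}  B6 = {3, 4}  B7 = {0, 6}
Tree: B1–B2, B1–B3, B2–B4, B2–B5, B4–B6, B3–B7

Every bag has size at most 2, so the width is 2 − 1 = 1 and tw(G) ≤ 1. G has an edge, so its treewidth is at least 1. The upper and lower bounds meet at 1, so that is the treewidth.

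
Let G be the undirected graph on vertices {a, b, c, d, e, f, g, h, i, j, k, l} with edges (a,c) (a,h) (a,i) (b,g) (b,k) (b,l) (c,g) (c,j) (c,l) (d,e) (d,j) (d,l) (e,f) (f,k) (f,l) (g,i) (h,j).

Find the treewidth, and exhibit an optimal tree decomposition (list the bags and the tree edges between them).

Every bag has size at most 4, so the width is 4 − 1 = 3 and tw(G) ≤ 3. For the lower bound: the 4 vertex sets {a,h,i}, {j}, {c}, {b,d,g,l} are disjoint, each induces a connected subgraph, and every pair is joined by at least one edge of G. Contracting each set to a single vertex therefore yields K_{4} as a minor, and since treewidth is minor-monotone, tw(G) ≥ tw(K_{4}) = 3. Therefore the treewidth is 3.

Treewidth 3.
Bags: B1 = {a, h, i, j}  B2 = {a, c, i, j}  B3 = {c, g, i, j}  B4 = {c, d, g, j}  B5 = {c, d, g, l}  B6 = {b, d, g, l}  B7 = {b, d, e, l}  B8 = {b, e, f, l}  B9 = {b, e, f, k}
Tree: B1–B2, B2–B3, B3–B4, B4–B5, B5–B6, B6–B7, B7–B8, B8–B9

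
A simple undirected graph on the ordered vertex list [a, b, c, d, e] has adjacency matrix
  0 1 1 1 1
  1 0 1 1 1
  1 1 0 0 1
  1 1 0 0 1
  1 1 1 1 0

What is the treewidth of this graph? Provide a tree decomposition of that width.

Treewidth 3.
One such decomposition:
Bags: B1 = {a, b, c, e}  B2 = {a, b, d, e}
Tree: B1–B2

Every bag has size at most 4, so the width is 4 − 1 = 3 and tw(G) ≤ 3. On the other hand G contains the 4-clique {a, b, d, e}. A clique must lie in a single bag of any decomposition, so no decomposition can have width below 3. Hence tw(G) = 3 exactly.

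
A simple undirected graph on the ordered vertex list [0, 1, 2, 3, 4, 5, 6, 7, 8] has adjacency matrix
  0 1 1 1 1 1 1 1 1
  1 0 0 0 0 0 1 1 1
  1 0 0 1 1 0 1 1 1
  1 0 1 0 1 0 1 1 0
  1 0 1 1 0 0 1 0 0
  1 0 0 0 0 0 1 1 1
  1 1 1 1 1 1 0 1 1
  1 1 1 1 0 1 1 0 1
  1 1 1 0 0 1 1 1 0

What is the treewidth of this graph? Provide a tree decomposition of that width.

Treewidth 4.
One such decomposition:
Bags: B1 = {0, 2, 3, 6, 7}  B2 = {0, 2, 6, 7, 8}  B3 = {0, 1, 6, 7, 8}  B4 = {0, 2, 3, 4, 6}  B5 = {0, 5, 6, 7, 8}
Tree: B1–B2, B2–B3, B1–B4, B3–B5

Each bag holds 5 vertices, so the decomposition has width 4, which upper-bounds the treewidth. For the lower bound, the 5 vertices {0, 2, 3, 4, 6} are pairwise adjacent, and any tree decomposition puts a clique entirely inside one bag — forcing width ≥ 4. Therefore the treewidth is 4.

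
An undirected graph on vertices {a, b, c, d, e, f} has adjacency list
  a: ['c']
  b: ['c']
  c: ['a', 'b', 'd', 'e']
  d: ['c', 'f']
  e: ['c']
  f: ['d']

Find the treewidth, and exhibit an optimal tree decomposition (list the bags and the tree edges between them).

Treewidth 1.
One optimal decomposition is:
Bags: B1 = {c, d}  B2 = {d, f}  B3 = {b, c}  B4 = {c, e}  B5 = {a, c}
Tree: B1–B2, B1–B3, B1–B4, B3–B5

Each bag holds 2 vertices, so the decomposition has width 1, which upper-bounds the treewidth. Since G has at least one edge (e.g. d–c), it is not an edgeless graph, so tw(G) ≥ 1. Hence tw(G) = 1 exactly.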